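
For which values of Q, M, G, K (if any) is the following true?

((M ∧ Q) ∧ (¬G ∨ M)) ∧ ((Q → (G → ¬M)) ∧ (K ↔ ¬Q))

Q=T, M=T, G=F, K=F

  (M ∧ Q) ∧ (¬G ∨ M) = True
    M ∧ Q = True
    ¬G ∨ M = True
      ¬G = True
  (Q → (G → ¬M)) ∧ (K ↔ ¬Q) = True
    Q → (G → ¬M) = True
      G → ¬M = True
        ¬M = False
    K ↔ ¬Q = True
      ¬Q = False
Both conjuncts True, so the formula holds.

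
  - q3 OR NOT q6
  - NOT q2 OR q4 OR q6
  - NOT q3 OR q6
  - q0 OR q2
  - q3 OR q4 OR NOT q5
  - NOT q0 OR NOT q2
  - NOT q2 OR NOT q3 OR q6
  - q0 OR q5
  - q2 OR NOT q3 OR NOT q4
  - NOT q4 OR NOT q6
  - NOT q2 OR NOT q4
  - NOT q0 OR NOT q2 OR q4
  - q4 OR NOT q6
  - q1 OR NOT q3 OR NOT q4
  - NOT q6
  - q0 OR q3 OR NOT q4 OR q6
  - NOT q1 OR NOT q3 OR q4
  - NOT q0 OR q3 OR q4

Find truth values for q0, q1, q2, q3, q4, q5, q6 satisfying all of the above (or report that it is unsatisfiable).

q0=T; q1=F; q2=F; q3=F; q4=T; q5=T; q6=F

Unit clause (NOT q6) forces q6 = False.
In (NOT q3 OR q6) only NOT q3 is left, so q3 = False.
Try q0 = False:
  (q0 OR q2) forces q2 = True.
  (NOT q2 OR q4 OR q6) forces q4 = True.
  clause (NOT q2 OR NOT q4) is falsified — backtrack.
So q0 = True.
  then (NOT q0 OR NOT q2) forces q2 = False.
  then (NOT q0 OR q3 OR q4) forces q4 = True.
Set q1 = False.
Set q5 = True.
All clauses satisfied.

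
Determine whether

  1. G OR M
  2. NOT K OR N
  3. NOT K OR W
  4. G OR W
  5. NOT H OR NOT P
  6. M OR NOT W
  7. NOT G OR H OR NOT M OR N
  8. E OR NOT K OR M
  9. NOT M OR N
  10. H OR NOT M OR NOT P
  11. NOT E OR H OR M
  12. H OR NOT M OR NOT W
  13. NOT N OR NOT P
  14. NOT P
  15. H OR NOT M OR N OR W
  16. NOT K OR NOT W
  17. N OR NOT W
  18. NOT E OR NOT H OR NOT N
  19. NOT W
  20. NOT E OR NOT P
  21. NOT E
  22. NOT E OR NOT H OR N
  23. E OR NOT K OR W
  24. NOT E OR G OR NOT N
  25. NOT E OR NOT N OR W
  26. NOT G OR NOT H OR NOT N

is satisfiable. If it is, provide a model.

W = False; P = False; H = False; K = False; G = True; M = True; E = False; N = True

Unit clause (NOT P) forces P = False.
Unit clause (NOT W) forces W = False.
Unit clause (NOT E) forces E = False.
In (E OR NOT K OR W) only NOT K is left, so K = False.
In (G OR W) only G is left, so G = True.
Set H = False.
Set M = True.
  then (NOT G OR H OR NOT M OR N) forces N = True.
All clauses satisfied.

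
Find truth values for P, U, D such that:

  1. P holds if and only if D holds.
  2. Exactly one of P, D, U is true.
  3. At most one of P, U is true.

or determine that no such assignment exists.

P = False; U = True; D = False

  (1) P=F, D=F — same ✓
  (2) {P, D, U}: 1 true — exactly one ✓
  (3) {P, U}: 1 true — at most one ✓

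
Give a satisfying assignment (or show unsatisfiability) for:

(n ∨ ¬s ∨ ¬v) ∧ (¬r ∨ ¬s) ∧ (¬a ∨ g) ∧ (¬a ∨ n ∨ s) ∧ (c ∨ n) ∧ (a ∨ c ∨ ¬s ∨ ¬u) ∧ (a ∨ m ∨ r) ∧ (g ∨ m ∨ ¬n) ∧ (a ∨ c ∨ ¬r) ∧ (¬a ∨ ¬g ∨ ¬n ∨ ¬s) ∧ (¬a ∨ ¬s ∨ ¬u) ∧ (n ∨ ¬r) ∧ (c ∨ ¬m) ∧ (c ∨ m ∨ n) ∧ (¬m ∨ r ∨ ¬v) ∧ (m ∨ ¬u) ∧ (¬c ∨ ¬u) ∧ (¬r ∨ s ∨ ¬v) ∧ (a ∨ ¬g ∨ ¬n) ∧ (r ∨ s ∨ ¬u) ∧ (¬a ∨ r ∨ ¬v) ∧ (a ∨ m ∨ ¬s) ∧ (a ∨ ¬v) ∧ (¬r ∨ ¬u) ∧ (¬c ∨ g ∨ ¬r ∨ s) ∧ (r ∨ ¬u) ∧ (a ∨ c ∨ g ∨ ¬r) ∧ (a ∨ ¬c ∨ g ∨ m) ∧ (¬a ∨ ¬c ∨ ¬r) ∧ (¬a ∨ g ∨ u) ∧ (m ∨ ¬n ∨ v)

Set g = True.
Set c = True.
  then (¬c ∨ ¬u) forces u = False.
Set n = False.
  then (n ∨ ¬r) forces r = False.
Set m = True.
  then (¬m ∨ r ∨ ¬v) forces v = False.
Set s = False.
  then (¬a ∨ n ∨ s) forces a = False.
All clauses satisfied.

g: True, c: True, n: False, u: False, r: False, m: True, s: False, v: False, a: False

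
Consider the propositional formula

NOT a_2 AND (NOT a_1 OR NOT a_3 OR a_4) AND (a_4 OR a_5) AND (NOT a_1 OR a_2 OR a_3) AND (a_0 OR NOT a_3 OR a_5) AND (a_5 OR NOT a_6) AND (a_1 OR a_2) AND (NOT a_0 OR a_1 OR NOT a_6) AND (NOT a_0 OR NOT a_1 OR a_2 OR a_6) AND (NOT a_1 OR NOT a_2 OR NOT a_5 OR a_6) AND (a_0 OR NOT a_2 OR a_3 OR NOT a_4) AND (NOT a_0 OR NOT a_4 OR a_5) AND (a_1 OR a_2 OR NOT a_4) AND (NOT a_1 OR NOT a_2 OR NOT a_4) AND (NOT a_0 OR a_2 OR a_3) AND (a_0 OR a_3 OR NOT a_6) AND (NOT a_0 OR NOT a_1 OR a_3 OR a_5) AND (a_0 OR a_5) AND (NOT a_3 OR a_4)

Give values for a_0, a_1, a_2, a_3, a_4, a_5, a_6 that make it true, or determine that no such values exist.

a_0: False, a_1: True, a_2: False, a_3: True, a_4: True, a_5: True, a_6: True

Unit clause (NOT a_2) forces a_2 = False.
In (a_1 OR a_2) only a_1 is left, so a_1 = True.
In (NOT a_1 OR a_2 OR a_3) only a_3 is left, so a_3 = True.
In (NOT a_3 OR a_4) only a_4 is left, so a_4 = True.
Set a_0 = False.
  then (a_0 OR NOT a_3 OR a_5) forces a_5 = True.
Set a_6 = True.
All clauses satisfied.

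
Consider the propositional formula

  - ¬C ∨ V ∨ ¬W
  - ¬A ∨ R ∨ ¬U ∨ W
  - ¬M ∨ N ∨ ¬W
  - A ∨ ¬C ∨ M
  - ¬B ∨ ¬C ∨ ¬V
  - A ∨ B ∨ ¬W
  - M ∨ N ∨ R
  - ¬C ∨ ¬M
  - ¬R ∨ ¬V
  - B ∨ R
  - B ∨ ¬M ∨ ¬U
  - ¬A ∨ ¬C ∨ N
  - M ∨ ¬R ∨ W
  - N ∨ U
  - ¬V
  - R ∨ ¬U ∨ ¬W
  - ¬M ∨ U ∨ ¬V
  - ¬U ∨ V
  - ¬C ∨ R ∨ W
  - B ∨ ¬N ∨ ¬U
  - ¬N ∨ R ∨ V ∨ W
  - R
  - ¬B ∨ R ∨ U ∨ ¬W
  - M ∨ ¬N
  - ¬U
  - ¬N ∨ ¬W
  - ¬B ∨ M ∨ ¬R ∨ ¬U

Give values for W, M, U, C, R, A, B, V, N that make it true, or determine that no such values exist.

W: False, M: True, U: False, C: False, R: True, A: True, B: False, V: False, N: True

Unit clause (¬V) forces V = False.
In (¬U ∨ V) only ¬U is left, so U = False.
Unit clause (R) forces R = True.
In (N ∨ U) only N is left, so N = True.
In (M ∨ ¬N) only M is left, so M = True.
In (¬N ∨ ¬W) only ¬W is left, so W = False.
In (¬C ∨ ¬M) only ¬C is left, so C = False.
Set A = True.
Set B = False.
All clauses satisfied.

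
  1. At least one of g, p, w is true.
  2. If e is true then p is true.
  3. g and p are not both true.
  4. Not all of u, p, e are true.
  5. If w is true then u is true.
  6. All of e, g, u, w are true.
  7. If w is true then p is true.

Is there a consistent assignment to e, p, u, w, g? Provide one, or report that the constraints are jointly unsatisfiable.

The formula is unsatisfiable.

Case u = True:
  (6) forces e = True.
  (2) with e=T forces p = True.
  Constraint (4) is violated (u=T, p=T, e=T) — contradiction.
Case u = False:
  Constraint (6) is violated (u=F) — contradiction.
Both cases fail — unsatisfiable.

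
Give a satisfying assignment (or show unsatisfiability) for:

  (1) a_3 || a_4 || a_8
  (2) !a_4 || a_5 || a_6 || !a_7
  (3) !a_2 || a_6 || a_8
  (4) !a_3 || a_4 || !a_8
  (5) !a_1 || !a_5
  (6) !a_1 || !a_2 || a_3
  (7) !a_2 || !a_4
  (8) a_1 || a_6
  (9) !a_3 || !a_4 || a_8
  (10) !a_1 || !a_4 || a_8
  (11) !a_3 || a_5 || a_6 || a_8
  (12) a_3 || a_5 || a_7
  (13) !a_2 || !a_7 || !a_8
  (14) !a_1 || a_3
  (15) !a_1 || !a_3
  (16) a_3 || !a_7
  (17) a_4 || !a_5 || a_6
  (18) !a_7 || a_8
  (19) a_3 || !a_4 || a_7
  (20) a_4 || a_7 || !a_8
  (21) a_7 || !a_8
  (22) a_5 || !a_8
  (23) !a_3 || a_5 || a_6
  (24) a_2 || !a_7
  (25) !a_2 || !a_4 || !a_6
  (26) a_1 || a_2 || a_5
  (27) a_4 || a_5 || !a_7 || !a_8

a_1 = False, a_2 = True, a_3 = True, a_4 = False, a_5 = False, a_6 = True, a_7 = False, a_8 = False

Try a_1 = True:
  (!a_1 || !a_5) forces a_5 = False.
  (!a_1 || a_3) forces a_3 = True.
  clause (!a_1 || !a_3) is falsified — backtrack.
So a_1 = False.
  then (a_1 || a_6) forces a_6 = True.
Set a_2 = True.
  then (!a_2 || !a_4) forces a_4 = False.
Set a_3 = True.
  then (!a_3 || a_4 || !a_8) forces a_8 = False.
  then (!a_7 || a_8) forces a_7 = False.
Set a_5 = False.
All clauses satisfied.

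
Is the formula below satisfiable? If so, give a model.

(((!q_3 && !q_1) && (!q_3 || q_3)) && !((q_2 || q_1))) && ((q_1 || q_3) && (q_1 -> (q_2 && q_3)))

Unsatisfiable — no assignment works.

Case q_1 = True: the conjunct !q_1 is False.
Case q_1 = False: the formula simplifies to ((!q_3 && (!q_3 || q_3)) && !q_2) && q_3.
  q_3 = True: the conjunct !q_3 is False.
  q_3 = False: the conjunct q_3 is False.
Both cases fail — unsatisfiable.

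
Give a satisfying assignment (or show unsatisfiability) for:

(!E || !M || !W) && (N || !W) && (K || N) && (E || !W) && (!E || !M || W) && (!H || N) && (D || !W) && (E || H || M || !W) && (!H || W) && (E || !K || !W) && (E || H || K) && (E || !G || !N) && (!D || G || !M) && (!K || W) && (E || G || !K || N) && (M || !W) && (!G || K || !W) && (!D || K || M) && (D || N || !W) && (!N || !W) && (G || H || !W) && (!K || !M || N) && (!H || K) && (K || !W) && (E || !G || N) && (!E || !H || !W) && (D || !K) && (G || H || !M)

Set D = False.
  then (D || !W) forces W = False.
  then (!H || W) forces H = False.
  then (!K || W) forces K = False.
  then (K || N) forces N = True.
  then (E || H || K) forces E = True.
  then (!E || !M || W) forces M = False.
Set G = False.
All clauses satisfied.

D = False, M = False, E = True, G = False, K = False, W = False, H = False, N = True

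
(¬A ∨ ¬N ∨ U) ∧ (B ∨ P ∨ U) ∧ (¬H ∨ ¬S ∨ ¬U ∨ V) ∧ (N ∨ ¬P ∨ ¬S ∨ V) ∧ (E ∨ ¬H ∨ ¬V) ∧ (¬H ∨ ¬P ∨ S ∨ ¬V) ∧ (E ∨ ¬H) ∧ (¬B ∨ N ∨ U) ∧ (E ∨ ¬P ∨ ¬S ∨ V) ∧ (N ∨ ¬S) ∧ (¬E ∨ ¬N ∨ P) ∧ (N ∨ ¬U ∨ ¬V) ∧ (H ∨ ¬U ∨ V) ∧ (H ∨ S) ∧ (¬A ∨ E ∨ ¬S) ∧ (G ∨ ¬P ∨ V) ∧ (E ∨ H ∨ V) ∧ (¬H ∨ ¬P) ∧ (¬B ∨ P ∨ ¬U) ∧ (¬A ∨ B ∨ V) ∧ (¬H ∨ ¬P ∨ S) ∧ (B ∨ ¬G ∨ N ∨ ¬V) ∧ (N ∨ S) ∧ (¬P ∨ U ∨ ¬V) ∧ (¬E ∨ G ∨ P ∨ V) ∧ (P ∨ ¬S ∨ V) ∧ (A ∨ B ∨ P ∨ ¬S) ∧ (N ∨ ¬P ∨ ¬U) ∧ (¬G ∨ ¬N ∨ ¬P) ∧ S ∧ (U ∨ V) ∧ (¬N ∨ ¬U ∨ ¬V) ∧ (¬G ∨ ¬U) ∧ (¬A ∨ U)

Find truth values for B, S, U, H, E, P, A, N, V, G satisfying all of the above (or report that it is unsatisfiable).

B = True, S = True, U = False, H = False, E = False, P = False, A = False, N = True, V = True, G = False

Unit clause (S) forces S = True.
In (N ∨ ¬S) only N is left, so N = True.
Set B = True.
Try U = True:
  (¬B ∨ P ∨ ¬U) forces P = True.
  (¬H ∨ ¬P) forces H = False.
  (H ∨ ¬U ∨ V) forces V = True.
  clause (¬N ∨ ¬U ∨ ¬V) is falsified — backtrack.
So U = False.
  then (¬A ∨ ¬N ∨ U) forces A = False.
  then (U ∨ V) forces V = True.
  then (¬P ∨ U ∨ ¬V) forces P = False.
  then (¬E ∨ ¬N ∨ P) forces E = False.
  then (E ∨ ¬H ∨ ¬V) forces H = False.
Set G = False.
All clauses satisfied.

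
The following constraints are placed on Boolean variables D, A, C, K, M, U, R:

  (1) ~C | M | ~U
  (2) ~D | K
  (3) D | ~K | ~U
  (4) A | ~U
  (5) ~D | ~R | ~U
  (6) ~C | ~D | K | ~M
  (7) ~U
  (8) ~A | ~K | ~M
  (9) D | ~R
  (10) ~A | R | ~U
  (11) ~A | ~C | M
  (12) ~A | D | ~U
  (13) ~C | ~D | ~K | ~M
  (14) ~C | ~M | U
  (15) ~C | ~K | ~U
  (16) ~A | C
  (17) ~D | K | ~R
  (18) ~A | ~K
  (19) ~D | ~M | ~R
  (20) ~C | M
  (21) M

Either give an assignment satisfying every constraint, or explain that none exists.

D = False, A = False, C = False, K = True, M = True, U = False, R = False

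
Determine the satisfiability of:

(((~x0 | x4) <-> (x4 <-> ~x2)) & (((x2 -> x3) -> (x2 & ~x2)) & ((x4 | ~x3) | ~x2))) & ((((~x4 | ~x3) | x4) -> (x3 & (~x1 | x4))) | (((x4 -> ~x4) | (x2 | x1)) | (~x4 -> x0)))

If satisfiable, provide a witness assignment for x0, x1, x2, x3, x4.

x0: False, x1: False, x2: True, x3: False, x4: False

  ((~x0 | x4) <-> (x4 <-> ~x2)) & (((x2 -> x3) -> (x2 & ~x2)) & ((x4 | ~x3) | ~x2)) = True
    (~x0 | x4) <-> (x4 <-> ~x2) = True
      ~x0 | x4 = True
        ~x0 = True
      x4 <-> ~x2 = True
        ~x2 = False
    ((x2 -> x3) -> (x2 & ~x2)) & ((x4 | ~x3) | ~x2) = True
      (x2 -> x3) -> (x2 & ~x2) = True
        x2 -> x3 = False
        x2 & ~x2 = False
          ~x2 = False
      (x4 | ~x3) | ~x2 = True
        x4 | ~x3 = True
          ~x3 = True
        ~x2 = False
  (((~x4 | ~x3) | x4) -> (x3 & (~x1 | x4))) | (((x4 -> ~x4) | (x2 | x1)) | (~x4 -> x0)) = True
    ((~x4 | ~x3) | x4) -> (x3 & (~x1 | x4)) = False
      (~x4 | ~x3) | x4 = True
        ~x4 | ~x3 = True
          ~x4 = True
          ~x3 = True
      x3 & (~x1 | x4) = False
        ~x1 | x4 = True
          ~x1 = True
    ((x4 -> ~x4) | (x2 | x1)) | (~x4 -> x0) = True
      (x4 -> ~x4) | (x2 | x1) = True
        x4 -> ~x4 = True
          ~x4 = True
        x2 | x1 = True
      ~x4 -> x0 = False
        ~x4 = True
Both conjuncts True, so the formula holds.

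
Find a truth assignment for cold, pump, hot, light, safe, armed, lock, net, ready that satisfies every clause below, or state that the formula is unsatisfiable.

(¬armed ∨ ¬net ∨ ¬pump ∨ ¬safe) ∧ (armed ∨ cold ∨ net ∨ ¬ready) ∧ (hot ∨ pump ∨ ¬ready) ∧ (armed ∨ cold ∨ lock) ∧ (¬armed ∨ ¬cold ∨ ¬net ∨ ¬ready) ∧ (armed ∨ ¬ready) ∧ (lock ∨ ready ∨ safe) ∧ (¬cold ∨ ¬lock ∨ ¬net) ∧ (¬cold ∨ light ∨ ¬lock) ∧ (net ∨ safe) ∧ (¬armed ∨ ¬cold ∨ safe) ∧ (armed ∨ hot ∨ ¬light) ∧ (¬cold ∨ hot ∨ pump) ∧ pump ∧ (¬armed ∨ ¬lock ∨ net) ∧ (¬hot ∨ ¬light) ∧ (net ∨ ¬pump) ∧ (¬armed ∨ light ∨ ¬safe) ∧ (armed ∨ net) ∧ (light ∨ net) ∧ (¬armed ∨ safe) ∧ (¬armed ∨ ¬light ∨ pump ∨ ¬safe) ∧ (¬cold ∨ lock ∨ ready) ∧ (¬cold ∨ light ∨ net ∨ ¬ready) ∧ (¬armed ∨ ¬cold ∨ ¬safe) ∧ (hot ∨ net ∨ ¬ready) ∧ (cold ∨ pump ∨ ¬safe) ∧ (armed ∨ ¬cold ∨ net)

cold = False; pump = True; hot = False; light = False; safe = True; armed = False; lock = True; net = True; ready = False

Unit clause (pump) forces pump = True.
In (net ∨ ¬pump) only net is left, so net = True.
Try cold = True:
  (¬cold ∨ ¬lock ∨ ¬net) forces lock = False.
  (¬cold ∨ lock ∨ ready) forces ready = True.
  (¬armed ∨ ¬cold ∨ ¬net ∨ ¬ready) forces armed = False.
  clause (armed ∨ ¬ready) is falsified — backtrack.
So cold = False.
Set hot = False.
Set light = False.
Set safe = True.
  then (¬armed ∨ ¬net ∨ ¬pump ∨ ¬safe) forces armed = False.
  then (armed ∨ cold ∨ lock) forces lock = True.
  then (armed ∨ ¬ready) forces ready = False.
All clauses satisfied.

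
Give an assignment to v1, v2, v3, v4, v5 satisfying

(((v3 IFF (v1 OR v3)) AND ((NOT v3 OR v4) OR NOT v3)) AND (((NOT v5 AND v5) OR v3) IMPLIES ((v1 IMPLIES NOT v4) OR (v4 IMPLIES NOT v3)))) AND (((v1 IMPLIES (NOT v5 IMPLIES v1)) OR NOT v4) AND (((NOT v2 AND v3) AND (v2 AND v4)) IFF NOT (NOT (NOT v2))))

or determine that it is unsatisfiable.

v1: False, v2: True, v3: False, v4: True, v5: False

  ((v3 IFF (v1 OR v3)) AND ((NOT v3 OR v4) OR NOT v3)) AND (((NOT v5 AND v5) OR v3) IMPLIES ((v1 IMPLIES NOT v4) OR (v4 IMPLIES NOT v3))) = True
    (v3 IFF (v1 OR v3)) AND ((NOT v3 OR v4) OR NOT v3) = True
      v3 IFF (v1 OR v3) = True
        v1 OR v3 = False
      (NOT v3 OR v4) OR NOT v3 = True
        NOT v3 OR v4 = True
          NOT v3 = True
        NOT v3 = True
    ((NOT v5 AND v5) OR v3) IMPLIES ((v1 IMPLIES NOT v4) OR (v4 IMPLIES NOT v3)) = True
      (NOT v5 AND v5) OR v3 = False
        NOT v5 AND v5 = False
          NOT v5 = True
      (v1 IMPLIES NOT v4) OR (v4 IMPLIES NOT v3) = True
        v1 IMPLIES NOT v4 = True
          NOT v4 = False
        v4 IMPLIES NOT v3 = True
          NOT v3 = True
  ((v1 IMPLIES (NOT v5 IMPLIES v1)) OR NOT v4) AND (((NOT v2 AND v3) AND (v2 AND v4)) IFF NOT (NOT (NOT v2))) = True
    (v1 IMPLIES (NOT v5 IMPLIES v1)) OR NOT v4 = True
      v1 IMPLIES (NOT v5 IMPLIES v1) = True
        NOT v5 IMPLIES v1 = False
          NOT v5 = True
      NOT v4 = False
    ((NOT v2 AND v3) AND (v2 AND v4)) IFF NOT (NOT (NOT v2)) = True
      (NOT v2 AND v3) AND (v2 AND v4) = False
        NOT v2 AND v3 = False
          NOT v2 = False
        v2 AND v4 = True
      NOT (NOT (NOT v2)) = False
        NOT (NOT v2) = True
          NOT v2 = False
Both conjuncts True, so the formula holds.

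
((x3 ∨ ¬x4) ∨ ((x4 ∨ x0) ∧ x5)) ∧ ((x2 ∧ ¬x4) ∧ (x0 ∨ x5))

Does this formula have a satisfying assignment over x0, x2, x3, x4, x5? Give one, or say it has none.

x0: False, x2: True, x3: False, x4: False, x5: True

  (x3 ∨ ¬x4) ∨ ((x4 ∨ x0) ∧ x5) = True
    x3 ∨ ¬x4 = True
      ¬x4 = True
    (x4 ∨ x0) ∧ x5 = False
      x4 ∨ x0 = False
  (x2 ∧ ¬x4) ∧ (x0 ∨ x5) = True
    x2 ∧ ¬x4 = True
      ¬x4 = True
    x0 ∨ x5 = True
Both conjuncts True, so the formula holds.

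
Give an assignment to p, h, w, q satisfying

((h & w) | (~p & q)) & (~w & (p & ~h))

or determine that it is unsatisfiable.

Case p = True: the formula simplifies to (h & w) & (~w & ~h).
  h = True: the conjunct ~h is False.
  h = False: the conjunct h is False.
Case p = False: the conjunct p is False.
Both cases fail — unsatisfiable.

UNSATISFIABLE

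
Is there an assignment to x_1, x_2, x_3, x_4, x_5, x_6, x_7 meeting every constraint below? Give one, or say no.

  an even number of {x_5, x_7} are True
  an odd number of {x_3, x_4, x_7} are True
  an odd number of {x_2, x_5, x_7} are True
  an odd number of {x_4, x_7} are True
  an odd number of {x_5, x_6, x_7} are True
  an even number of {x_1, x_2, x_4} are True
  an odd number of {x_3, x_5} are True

x_1 = True, x_2 = True, x_3 = False, x_4 = False, x_5 = True, x_6 = True, x_7 = True

{x_5, x_7}: 2 true → even ✓
{x_3, x_4, x_7}: 1 true → odd ✓
{x_2, x_5, x_7}: 3 true → odd ✓
{x_4, x_7}: 1 true → odd ✓
{x_5, x_6, x_7}: 3 true → odd ✓
{x_1, x_2, x_4}: 2 true → even ✓
{x_3, x_5}: 1 true → odd ✓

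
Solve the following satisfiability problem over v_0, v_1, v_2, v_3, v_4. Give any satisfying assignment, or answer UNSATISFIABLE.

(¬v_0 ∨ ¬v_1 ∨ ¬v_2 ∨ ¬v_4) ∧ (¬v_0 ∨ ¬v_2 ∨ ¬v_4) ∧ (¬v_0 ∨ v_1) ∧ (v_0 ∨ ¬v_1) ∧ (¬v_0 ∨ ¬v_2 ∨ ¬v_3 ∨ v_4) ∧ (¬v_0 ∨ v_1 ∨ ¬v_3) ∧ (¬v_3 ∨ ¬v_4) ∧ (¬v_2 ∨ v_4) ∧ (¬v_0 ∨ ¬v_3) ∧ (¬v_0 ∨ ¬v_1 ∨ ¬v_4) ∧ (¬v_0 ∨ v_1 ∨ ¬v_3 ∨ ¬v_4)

v_0 = False; v_1 = False; v_2 = False; v_3 = False; v_4 = True

Set v_0 = False.
  then (v_0 ∨ ¬v_1) forces v_1 = False.
Set v_2 = False.
Set v_3 = False.
Set v_4 = True.
All clauses satisfied.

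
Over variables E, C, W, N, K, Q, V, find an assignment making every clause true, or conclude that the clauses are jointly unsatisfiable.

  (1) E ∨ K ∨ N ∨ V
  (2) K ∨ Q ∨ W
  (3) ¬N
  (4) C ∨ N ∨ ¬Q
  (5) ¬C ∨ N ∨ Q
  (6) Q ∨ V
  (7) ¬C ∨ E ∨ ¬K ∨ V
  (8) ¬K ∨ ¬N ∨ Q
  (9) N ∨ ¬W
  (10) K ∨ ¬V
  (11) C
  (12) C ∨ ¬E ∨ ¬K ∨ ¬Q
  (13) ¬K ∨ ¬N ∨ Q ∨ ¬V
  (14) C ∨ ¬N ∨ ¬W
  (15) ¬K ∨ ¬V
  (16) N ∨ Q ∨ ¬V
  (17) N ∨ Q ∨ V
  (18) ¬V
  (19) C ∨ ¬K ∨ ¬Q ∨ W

E: True, C: True, W: False, N: False, K: True, Q: True, V: False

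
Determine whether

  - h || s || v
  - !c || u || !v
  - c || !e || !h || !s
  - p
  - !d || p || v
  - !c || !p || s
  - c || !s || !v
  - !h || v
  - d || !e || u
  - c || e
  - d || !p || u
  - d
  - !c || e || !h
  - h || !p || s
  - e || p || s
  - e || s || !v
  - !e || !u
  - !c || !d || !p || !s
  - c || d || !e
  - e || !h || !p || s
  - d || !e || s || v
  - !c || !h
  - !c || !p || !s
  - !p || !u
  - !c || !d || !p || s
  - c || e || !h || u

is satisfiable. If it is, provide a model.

c=F, u=F, p=T, d=T, v=T, s=F, h=T, e=T

Unit clause (p) forces p = True.
Unit clause (d) forces d = True.
In (!p || !u) only !u is left, so u = False.
Try c = True:
  (!c || u || !v) forces v = False.
  (!c || !p || s) forces s = True.
  clause (!c || !d || !p || !s) is falsified — backtrack.
So c = False.
  then (c || e) forces e = True.
Set v = True.
  then (c || !s || !v) forces s = False.
  then (h || !p || s) forces h = True.
All clauses satisfied.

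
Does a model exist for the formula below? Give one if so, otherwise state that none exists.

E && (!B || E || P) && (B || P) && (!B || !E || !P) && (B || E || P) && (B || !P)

Unit clause (E) forces E = True.
Set P = False.
  then (B || P) forces B = True.
Check each clause:
  (E): E holds.
  (!B || E || P): E holds.
  (B || P): B holds.
  (!B || !E || !P): !P holds.
  (B || E || P): B holds.
  (B || !P): B holds.
All clauses satisfied.

E=T, P=F, B=T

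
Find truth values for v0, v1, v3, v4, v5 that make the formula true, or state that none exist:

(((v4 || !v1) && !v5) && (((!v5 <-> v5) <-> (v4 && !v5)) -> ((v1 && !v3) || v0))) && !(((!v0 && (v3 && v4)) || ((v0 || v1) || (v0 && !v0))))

v0 = False; v1 = False; v3 = False; v4 = True; v5 = False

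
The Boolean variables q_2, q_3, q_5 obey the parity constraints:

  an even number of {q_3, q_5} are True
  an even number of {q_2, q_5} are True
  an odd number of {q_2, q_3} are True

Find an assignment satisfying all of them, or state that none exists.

Unsatisfiable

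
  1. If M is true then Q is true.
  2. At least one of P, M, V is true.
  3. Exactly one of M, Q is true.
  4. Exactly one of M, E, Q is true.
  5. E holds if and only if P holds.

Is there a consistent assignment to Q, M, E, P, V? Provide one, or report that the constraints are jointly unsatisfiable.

Q = True, M = False, E = False, P = False, V = True

  (1) M=F ⇒ Q: vacuous ✓
  (2) {P, M, V}: 1 true — at least one ✓
  (3) {M, Q}: 1 true — exactly one ✓
  (4) {M, E, Q}: 1 true — exactly one ✓
  (5) E=F, P=F — same ✓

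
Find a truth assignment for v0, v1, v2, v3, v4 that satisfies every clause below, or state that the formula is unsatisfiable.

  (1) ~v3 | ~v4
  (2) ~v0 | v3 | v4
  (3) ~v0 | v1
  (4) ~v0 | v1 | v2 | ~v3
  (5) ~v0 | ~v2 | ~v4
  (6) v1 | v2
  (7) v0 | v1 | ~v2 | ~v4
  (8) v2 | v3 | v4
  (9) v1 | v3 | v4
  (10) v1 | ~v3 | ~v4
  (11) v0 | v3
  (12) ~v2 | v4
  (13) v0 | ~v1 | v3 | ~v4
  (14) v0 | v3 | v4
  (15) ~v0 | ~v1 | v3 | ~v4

Set v0 = False.
  then (v0 | v3) forces v3 = True.
  then (~v3 | ~v4) forces v4 = False.
  then (~v2 | v4) forces v2 = False.
  then (v1 | v2) forces v1 = True.
All clauses satisfied.

v0 = False, v1 = True, v2 = False, v3 = True, v4 = False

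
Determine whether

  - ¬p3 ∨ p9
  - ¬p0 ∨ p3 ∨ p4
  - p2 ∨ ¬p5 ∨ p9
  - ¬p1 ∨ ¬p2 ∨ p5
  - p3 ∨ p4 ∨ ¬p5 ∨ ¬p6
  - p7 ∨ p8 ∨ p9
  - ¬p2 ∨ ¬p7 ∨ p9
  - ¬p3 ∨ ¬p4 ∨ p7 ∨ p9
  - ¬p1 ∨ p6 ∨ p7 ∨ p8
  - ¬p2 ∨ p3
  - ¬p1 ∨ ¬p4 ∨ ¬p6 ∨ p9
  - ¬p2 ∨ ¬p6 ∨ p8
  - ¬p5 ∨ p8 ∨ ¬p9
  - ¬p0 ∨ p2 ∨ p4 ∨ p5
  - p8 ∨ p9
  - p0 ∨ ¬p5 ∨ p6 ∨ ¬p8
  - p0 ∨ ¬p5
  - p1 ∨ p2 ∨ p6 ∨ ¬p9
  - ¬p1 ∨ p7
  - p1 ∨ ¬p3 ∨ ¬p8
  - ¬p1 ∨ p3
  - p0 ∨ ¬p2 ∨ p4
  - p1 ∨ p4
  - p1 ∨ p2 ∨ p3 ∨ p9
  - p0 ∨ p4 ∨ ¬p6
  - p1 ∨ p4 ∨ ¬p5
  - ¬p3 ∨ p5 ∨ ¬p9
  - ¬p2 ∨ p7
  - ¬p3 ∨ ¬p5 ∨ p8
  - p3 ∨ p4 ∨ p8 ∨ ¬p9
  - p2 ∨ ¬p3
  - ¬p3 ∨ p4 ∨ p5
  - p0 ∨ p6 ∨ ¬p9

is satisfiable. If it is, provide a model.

p0 = True; p1 = False; p2 = False; p3 = False; p4 = True; p5 = False; p6 = True; p7 = False; p8 = True; p9 = True

Set p0 = True.
Set p1 = False.
  then (p1 ∨ p4) forces p4 = True.
Set p2 = False.
  then (p2 ∨ ¬p3) forces p3 = False.
  then (p1 ∨ p2 ∨ p3 ∨ p9) forces p9 = True.
  then (p1 ∨ p2 ∨ p6 ∨ ¬p9) forces p6 = True.
Set p5 = False.
Set p7 = False.
Set p8 = True.
All clauses satisfied.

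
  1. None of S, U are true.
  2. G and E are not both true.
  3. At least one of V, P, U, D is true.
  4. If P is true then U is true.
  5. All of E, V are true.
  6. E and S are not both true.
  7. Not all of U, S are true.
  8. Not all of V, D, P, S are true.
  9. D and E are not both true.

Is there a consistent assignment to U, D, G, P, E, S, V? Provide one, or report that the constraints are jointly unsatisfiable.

U = False, D = False, G = False, P = False, E = True, S = False, V = True

  (1) {S, U}: 0 true — none ✓
  (2) G=F, E=T — not both ✓
  (3) {V, P, U, D}: 1 true — at least one ✓
  (4) P=F ⇒ U: vacuous ✓
  (5) {E, V}: all 2 true ✓
  (6) E=T, S=F — not both ✓
  (7) {U, S}: 0/2 true — not all ✓
  (8) {V, D, P, S}: 1/4 true — not all ✓
  (9) D=F, E=T — not both ✓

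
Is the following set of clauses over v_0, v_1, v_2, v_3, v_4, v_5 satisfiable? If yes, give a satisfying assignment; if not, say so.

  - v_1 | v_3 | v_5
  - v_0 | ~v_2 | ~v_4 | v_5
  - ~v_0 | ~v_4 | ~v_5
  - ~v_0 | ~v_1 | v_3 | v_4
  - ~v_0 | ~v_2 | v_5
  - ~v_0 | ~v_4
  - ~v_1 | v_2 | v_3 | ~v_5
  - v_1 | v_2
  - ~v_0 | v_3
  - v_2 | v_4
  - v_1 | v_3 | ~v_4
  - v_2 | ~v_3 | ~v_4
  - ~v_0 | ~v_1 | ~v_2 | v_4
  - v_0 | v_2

Set v_0 = False.
  then (v_0 | v_2) forces v_2 = True.
Set v_1 = True.
Set v_3 = False.
Set v_4 = False.
Set v_5 = True.
All clauses satisfied.

v_0 = False, v_1 = True, v_2 = True, v_3 = False, v_4 = False, v_5 = True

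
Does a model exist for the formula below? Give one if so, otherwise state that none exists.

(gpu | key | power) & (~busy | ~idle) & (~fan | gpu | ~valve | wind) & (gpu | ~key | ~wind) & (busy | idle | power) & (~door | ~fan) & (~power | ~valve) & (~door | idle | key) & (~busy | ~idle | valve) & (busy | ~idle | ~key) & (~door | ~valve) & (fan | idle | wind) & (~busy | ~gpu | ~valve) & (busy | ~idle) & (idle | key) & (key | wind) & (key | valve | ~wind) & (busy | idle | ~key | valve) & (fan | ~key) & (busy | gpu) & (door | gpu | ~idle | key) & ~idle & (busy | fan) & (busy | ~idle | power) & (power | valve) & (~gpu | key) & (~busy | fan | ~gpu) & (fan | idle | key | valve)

valve: False, key: True, busy: True, fan: True, wind: False, power: True, door: False, idle: False, gpu: True

Unit clause (~idle) forces idle = False.
In (idle | key) only key is left, so key = True.
In (fan | ~key) only fan is left, so fan = True.
In (~door | ~fan) only ~door is left, so door = False.
Try valve = True:
  (~power | ~valve) forces power = False.
  (busy | idle | power) forces busy = True.
  (~busy | ~gpu | ~valve) forces gpu = False.
  (~fan | gpu | ~valve | wind) forces wind = True.
  clause (gpu | ~key | ~wind) is falsified — backtrack.
So valve = False.
  then (busy | idle | ~key | valve) forces busy = True.
  then (power | valve) forces power = True.
Set wind = False.
Set gpu = True.
All clauses satisfied.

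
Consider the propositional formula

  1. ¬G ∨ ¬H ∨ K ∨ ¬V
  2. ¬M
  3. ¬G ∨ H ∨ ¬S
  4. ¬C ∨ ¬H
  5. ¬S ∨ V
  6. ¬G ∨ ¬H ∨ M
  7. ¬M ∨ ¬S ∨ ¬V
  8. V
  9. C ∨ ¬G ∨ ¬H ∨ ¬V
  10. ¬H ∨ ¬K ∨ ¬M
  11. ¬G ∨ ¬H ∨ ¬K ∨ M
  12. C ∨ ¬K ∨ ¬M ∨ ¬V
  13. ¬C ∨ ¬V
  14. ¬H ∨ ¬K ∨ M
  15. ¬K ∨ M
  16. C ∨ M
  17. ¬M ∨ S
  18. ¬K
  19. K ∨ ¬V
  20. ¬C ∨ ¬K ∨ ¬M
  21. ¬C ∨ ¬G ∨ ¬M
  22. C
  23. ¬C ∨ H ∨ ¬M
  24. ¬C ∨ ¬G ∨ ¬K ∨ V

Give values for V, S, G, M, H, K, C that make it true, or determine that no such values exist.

Unsatisfiable — no assignment works.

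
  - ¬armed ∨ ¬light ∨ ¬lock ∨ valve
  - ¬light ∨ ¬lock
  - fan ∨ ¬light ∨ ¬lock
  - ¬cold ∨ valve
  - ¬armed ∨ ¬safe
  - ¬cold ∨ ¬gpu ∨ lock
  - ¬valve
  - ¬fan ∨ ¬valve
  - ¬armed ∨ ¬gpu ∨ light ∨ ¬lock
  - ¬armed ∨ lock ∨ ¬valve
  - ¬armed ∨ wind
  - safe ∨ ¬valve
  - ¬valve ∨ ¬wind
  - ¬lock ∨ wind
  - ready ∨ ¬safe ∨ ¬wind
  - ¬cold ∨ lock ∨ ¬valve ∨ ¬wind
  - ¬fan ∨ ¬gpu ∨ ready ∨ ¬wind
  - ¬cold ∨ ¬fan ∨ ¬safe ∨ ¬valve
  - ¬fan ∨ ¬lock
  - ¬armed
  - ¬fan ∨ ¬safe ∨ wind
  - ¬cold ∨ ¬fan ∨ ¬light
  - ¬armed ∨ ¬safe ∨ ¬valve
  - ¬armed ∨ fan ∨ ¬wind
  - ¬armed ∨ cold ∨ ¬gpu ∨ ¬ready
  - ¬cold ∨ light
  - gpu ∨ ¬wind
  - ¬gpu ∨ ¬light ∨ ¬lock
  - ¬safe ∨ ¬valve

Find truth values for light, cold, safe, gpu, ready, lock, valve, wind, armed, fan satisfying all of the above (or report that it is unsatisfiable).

Unit clause (¬valve) forces valve = False.
Unit clause (¬armed) forces armed = False.
In (¬cold ∨ valve) only ¬cold is left, so cold = False.
Set light = False.
Set safe = False.
Set gpu = False.
  then (gpu ∨ ¬wind) forces wind = False.
  then (¬lock ∨ wind) forces lock = False.
Set ready = True.
Set fan = False.
All clauses satisfied.

light=F, cold=F, safe=F, gpu=F, ready=T, lock=F, valve=F, wind=F, armed=F, fan=F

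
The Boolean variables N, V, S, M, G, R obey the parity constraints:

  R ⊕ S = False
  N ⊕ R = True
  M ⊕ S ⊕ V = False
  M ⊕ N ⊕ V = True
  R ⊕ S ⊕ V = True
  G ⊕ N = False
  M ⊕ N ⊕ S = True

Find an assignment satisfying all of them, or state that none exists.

N = False, V = True, S = True, M = False, G = False, R = True

R ⊕ S = T ⊕ T = False ✓
N ⊕ R = F ⊕ T = True ✓
M ⊕ S ⊕ V = F ⊕ T ⊕ T = False ✓
M ⊕ N ⊕ V = F ⊕ F ⊕ T = True ✓
R ⊕ S ⊕ V = T ⊕ T ⊕ T = True ✓
G ⊕ N = F ⊕ F = False ✓
M ⊕ N ⊕ S = F ⊕ F ⊕ T = True ✓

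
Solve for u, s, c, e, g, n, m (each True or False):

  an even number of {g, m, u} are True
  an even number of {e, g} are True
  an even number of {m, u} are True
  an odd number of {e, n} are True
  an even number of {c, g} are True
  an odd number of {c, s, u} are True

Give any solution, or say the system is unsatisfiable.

u: True; s: False; c: False; e: False; g: False; n: True; m: True

{g, m, u}: 2 true → even ✓
{e, g}: 0 true → even ✓
{m, u}: 2 true → even ✓
{e, n}: 1 true → odd ✓
{c, g}: 0 true → even ✓
{c, s, u}: 1 true → odd ✓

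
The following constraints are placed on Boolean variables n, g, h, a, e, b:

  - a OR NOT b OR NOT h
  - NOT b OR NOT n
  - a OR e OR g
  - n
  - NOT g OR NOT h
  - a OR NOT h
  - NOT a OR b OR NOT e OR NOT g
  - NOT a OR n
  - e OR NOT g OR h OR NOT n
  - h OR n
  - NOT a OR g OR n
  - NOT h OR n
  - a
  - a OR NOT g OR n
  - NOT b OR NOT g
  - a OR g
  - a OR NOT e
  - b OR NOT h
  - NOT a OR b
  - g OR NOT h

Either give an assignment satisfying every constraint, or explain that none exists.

No satisfying assignment exists.

Case n = True:
  (NOT b OR NOT n) forces b = False.
  (a) forces a = True.
  Clause (NOT a OR b) is falsified — contradiction.
Case n = False:
  Clause (n) is falsified — contradiction.
Both cases fail, so the formula is unsatisfiable.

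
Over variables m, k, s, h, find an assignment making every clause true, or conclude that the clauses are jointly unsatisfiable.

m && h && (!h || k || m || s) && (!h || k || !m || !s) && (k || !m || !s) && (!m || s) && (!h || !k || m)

Unit clause (m) forces m = True.
Unit clause (h) forces h = True.
In (!m || s) only s is left, so s = True.
In (!h || k || !m || !s) only k is left, so k = True.
Check each clause:
  (m): m holds.
  (h): h holds.
  (!h || k || m || s): k holds.
  (!h || k || !m || !s): k holds.
  (k || !m || !s): k holds.
  (!m || s): s holds.
  (!h || !k || m): m holds.
All clauses satisfied.

m=T, k=T, s=T, h=T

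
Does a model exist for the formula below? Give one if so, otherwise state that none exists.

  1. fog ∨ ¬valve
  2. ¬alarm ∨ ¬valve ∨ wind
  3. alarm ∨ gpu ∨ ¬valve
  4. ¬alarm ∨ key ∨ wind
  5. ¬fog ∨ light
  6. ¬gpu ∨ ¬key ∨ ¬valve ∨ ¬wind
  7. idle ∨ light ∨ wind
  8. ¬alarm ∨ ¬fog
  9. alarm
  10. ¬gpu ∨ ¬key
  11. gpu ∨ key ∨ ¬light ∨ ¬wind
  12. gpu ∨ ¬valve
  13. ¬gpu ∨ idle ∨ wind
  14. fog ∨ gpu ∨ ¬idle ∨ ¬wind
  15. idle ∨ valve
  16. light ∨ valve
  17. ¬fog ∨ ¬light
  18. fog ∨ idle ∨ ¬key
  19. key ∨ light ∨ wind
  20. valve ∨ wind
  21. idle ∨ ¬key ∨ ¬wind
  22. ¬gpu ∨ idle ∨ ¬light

Unit clause (alarm) forces alarm = True.
In (¬alarm ∨ ¬fog) only ¬fog is left, so fog = False.
In (fog ∨ ¬valve) only ¬valve is left, so valve = False.
In (idle ∨ valve) only idle is left, so idle = True.
In (light ∨ valve) only light is left, so light = True.
In (valve ∨ wind) only wind is left, so wind = True.
In (fog ∨ gpu ∨ ¬idle ∨ ¬wind) only gpu is left, so gpu = True.
In (¬gpu ∨ ¬key) only ¬key is left, so key = False.
All clauses satisfied.

key: False, wind: True, alarm: True, gpu: True, idle: True, light: True, valve: False, fog: False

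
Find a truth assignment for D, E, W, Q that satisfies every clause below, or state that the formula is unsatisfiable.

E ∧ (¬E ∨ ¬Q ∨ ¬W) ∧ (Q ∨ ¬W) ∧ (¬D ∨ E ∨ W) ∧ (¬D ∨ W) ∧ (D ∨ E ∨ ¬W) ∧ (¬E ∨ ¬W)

D = False; E = True; W = False; Q = True

Unit clause (E) forces E = True.
In (¬E ∨ ¬W) only ¬W is left, so W = False.
In (¬D ∨ W) only ¬D is left, so D = False.
Set Q = True.
Check each clause:
  (E): E holds.
  (¬E ∨ ¬Q ∨ ¬W): ¬W holds.
  (Q ∨ ¬W): Q holds.
  (¬D ∨ E ∨ W): ¬D holds.
  (¬D ∨ W): ¬D holds.
  (D ∨ E ∨ ¬W): E holds.
  (¬E ∨ ¬W): ¬W holds.
All clauses satisfied.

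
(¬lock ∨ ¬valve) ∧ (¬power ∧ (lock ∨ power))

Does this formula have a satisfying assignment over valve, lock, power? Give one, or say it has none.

valve=F, lock=T, power=F

  ¬lock ∨ ¬valve = True
    ¬lock = False
    ¬valve = True
  ¬power ∧ (lock ∨ power) = True
    ¬power = True
    lock ∨ power = True
Both conjuncts True, so the formula holds.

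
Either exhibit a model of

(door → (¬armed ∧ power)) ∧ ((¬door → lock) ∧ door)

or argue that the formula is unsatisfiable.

lock: True; door: True; armed: False; power: True

  door → (¬armed ∧ power) = True
    ¬armed ∧ power = True
      ¬armed = True
  (¬door → lock) ∧ door = True
    ¬door → lock = True
      ¬door = False
Both conjuncts True, so the formula holds.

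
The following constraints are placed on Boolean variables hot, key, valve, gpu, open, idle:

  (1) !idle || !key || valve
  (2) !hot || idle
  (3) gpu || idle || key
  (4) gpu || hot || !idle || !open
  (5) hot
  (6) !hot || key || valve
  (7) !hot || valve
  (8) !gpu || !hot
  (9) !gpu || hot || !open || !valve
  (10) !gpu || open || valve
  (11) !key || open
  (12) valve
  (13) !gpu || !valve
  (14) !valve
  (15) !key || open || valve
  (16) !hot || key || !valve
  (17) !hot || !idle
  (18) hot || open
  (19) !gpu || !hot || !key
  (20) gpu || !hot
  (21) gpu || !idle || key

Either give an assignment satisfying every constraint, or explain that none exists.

Case valve = True:
  Clause (!valve) is falsified — contradiction.
Case valve = False:
  Clause (valve) is falsified — contradiction.
Both cases fail, so the formula is unsatisfiable.

Unsatisfiable — no assignment works.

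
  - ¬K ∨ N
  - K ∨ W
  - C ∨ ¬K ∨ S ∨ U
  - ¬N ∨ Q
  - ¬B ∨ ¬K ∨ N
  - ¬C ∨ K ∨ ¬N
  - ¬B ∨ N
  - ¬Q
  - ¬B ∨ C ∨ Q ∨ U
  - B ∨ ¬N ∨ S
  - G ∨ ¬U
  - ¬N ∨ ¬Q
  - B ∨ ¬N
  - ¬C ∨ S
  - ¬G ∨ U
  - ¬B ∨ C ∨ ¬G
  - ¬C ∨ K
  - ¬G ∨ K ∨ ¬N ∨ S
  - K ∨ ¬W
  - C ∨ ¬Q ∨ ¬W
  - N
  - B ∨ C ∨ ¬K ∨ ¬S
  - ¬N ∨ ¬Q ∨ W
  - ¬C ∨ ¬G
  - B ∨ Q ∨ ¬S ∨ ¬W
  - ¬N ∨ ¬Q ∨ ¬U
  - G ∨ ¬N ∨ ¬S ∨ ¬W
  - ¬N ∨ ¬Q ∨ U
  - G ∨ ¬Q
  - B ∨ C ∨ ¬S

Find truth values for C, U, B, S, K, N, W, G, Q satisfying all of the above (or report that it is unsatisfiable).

Unsatisfiable — no assignment works.

Case N = True:
  (¬N ∨ Q) forces Q = True.
  Clause (¬Q) is falsified — contradiction.
Case N = False:
  Clause (N) is falsified — contradiction.
Both cases fail, so the formula is unsatisfiable.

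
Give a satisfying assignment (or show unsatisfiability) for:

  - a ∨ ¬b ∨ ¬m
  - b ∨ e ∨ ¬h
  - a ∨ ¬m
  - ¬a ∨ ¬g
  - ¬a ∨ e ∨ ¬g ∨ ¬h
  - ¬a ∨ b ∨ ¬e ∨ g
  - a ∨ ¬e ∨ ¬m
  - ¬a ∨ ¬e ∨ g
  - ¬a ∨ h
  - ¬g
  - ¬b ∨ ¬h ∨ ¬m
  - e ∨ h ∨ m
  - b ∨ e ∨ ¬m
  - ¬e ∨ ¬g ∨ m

Unit clause (¬g) forces g = False.
Set b = True.
Set h = False.
  then (¬a ∨ h) forces a = False.
  then (a ∨ ¬b ∨ ¬m) forces m = False.
  then (e ∨ h ∨ m) forces e = True.
All clauses satisfied.

b=T; h=F; m=F; e=T; g=F; a=F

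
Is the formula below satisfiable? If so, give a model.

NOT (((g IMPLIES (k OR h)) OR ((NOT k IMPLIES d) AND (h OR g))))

h=F, d=F, g=T, k=F

  NOT (((g IMPLIES (k OR h)) OR ((NOT k IMPLIES d) AND (h OR g)))) = True
    (g IMPLIES (k OR h)) OR ((NOT k IMPLIES d) AND (h OR g)) = False
      g IMPLIES (k OR h) = False
        k OR h = False
      (NOT k IMPLIES d) AND (h OR g) = False
        NOT k IMPLIES d = False
          NOT k = True
        h OR g = True
The formula evaluates to True.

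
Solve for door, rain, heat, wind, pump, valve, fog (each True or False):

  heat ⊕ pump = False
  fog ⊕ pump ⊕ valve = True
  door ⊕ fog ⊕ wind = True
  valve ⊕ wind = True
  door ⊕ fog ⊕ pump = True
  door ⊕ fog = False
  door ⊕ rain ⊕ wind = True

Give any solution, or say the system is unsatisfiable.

door = False; rain = False; heat = True; wind = True; pump = True; valve = False; fog = False

heat ⊕ pump = T ⊕ T = False ✓
fog ⊕ pump ⊕ valve = F ⊕ T ⊕ F = True ✓
door ⊕ fog ⊕ wind = F ⊕ F ⊕ T = True ✓
valve ⊕ wind = F ⊕ T = True ✓
door ⊕ fog ⊕ pump = F ⊕ F ⊕ T = True ✓
door ⊕ fog = F ⊕ F = False ✓
door ⊕ rain ⊕ wind = F ⊕ F ⊕ T = True ✓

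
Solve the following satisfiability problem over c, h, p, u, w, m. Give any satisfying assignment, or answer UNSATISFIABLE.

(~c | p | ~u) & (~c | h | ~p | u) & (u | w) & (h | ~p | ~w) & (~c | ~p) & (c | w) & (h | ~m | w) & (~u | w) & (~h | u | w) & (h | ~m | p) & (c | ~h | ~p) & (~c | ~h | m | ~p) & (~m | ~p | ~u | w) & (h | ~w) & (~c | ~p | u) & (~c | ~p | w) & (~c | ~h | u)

Try c = True:
  (~c | ~p) forces p = False.
  (~c | p | ~u) forces u = False.
  (u | w) forces w = True.
  (h | ~w) forces h = True.
  clause (~c | ~h | u) is falsified — backtrack.
So c = False.
  then (c | w) forces w = True.
  then (h | ~w) forces h = True.
  then (c | ~h | ~p) forces p = False.
Set u = False.
Set m = False.
All clauses satisfied.

c = False; h = True; p = False; u = False; w = True; m = False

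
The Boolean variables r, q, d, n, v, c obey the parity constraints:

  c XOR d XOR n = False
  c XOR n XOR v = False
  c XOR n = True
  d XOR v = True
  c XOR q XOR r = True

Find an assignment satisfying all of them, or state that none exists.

Adding constraints 1, 2, 4 mod 2: every variable appears an even number of times on the left, so the left side is 0.
But the right sides sum to 1 (mod 2). 0 ≠ 1 — the system is inconsistent.

Unsatisfiable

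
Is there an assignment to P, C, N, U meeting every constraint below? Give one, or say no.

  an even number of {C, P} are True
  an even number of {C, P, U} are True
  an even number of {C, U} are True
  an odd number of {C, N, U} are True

P = False, C = False, N = True, U = False

{C, P}: 0 true → even ✓
{C, P, U}: 0 true → even ✓
{C, U}: 0 true → even ✓
{C, N, U}: 1 true → odd ✓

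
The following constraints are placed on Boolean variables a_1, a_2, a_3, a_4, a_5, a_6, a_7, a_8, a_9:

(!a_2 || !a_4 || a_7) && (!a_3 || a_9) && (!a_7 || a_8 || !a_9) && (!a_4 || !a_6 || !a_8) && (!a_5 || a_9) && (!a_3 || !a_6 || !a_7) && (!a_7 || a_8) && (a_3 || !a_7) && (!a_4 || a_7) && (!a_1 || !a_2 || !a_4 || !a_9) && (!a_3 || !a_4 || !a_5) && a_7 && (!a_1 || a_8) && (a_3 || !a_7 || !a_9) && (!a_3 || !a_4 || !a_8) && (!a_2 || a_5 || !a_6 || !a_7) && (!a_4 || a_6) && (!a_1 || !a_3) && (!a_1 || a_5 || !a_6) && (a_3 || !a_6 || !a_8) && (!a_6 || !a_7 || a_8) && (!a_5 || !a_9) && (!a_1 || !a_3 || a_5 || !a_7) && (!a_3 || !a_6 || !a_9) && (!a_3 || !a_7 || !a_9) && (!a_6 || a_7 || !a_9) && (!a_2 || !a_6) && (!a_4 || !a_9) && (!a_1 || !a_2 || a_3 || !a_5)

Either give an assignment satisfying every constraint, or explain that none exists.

Case a_3 = True:
  (!a_3 || a_9) forces a_9 = True.
  (a_7) forces a_7 = True.
  Clause (!a_3 || !a_7 || !a_9) is falsified — contradiction.
Case a_3 = False:
  (a_3 || !a_7) forces a_7 = False.
  Clause (a_7) is falsified — contradiction.
Both cases fail, so the formula is unsatisfiable.

The formula is unsatisfiable.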